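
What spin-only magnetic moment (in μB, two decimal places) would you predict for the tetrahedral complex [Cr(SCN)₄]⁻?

Each SCN⁻ contributes -1; 4 × (-1) = -4. With overall charge -1, Cr is in the +3 oxidation state.
Cr³⁺: group 6, so d-count = 6 − 3 = 3.
With tetrahedral geometry the complex is necessarily high-spin.
Configuration: e^2 t2^1 → 3 unpaired electrons.
μ(spin-only) = √[3(3+2)] = √15 ≈ 3.87 μB.

3.87 μB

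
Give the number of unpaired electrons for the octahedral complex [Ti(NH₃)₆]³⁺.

NH₃ is neutral, so the +3 overall charge sits on Ti: oxidation state +3.
Ti is in group 4, so Ti³⁺ is d¹ (4 − 3 = 1).
Configuration: t2g^1 e_g^0, giving 1 unpaired electron.

1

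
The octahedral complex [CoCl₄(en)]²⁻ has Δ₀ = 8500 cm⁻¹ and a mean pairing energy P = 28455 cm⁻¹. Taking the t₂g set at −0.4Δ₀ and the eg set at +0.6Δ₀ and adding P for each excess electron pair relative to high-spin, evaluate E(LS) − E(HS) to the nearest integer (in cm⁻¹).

19955

Ligand charges: 4×(-1) from Cl⁻ and 1×(+0) from en sum to -4; with overall charge -2, Co is +2.
Co is in group 9, so Co²⁺ is d⁷ (9 − 2 = 7).
High-spin d⁷ fills as t₂g⁵ eg² with CFSE 5(−0.4) + 2(+0.6) = -0.8Δ₀ = -6800 cm⁻¹.
Low-spin t₂g⁶ eg¹ gives -1.8Δ₀ = -15300 cm⁻¹, but forming 1 extra pair costs 1P = 28455 cm⁻¹, so E(LS) = -15300 + 28455 = 13155 cm⁻¹.
E(LS) − E(HS) = 13155 − (-6800) = 19955 cm⁻¹.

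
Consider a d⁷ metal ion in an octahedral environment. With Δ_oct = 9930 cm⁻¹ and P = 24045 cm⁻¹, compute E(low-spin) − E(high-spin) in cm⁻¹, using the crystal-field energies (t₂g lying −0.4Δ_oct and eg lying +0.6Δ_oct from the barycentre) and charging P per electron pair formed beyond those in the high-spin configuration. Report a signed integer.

High-spin d⁷ fills as t₂g⁵ eg² with CFSE 5(−0.4) + 2(+0.6) = -0.8Δ_oct = -7944 cm⁻¹.
Low-spin: t₂g⁶ eg¹, orbital CFSE = -1.8Δ_oct = -17874 cm⁻¹; plus 1 excess pair × P = +24045 cm⁻¹; total 6171 cm⁻¹.
The difference is 6171 − (-7944) = 14115 cm⁻¹, so high-spin lies lower.

14115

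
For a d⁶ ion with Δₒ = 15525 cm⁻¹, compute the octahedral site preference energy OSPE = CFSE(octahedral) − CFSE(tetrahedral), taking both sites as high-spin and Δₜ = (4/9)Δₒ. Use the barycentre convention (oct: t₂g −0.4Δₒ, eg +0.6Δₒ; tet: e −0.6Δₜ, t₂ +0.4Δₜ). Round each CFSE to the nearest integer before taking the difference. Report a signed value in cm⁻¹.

-2070

Octahedral high-spin t₂g⁴ eg²: CFSE = -0.4 × 15525 = -6210 cm⁻¹.
Tetrahedral e³ t₂³ gives -0.6Δₜ = -0.6 × (4/9) × 15525 = -4140 cm⁻¹.
OSPE = CFSE(oct) − CFSE(tet) = -6210 − (-4140) = -2070 cm⁻¹.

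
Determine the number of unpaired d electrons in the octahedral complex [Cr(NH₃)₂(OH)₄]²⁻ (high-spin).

4

Ligand charges: 2×(+0) from NH₃ and 4×(-1) from OH⁻ sum to -4; with overall charge -2, Cr is +2.
Group 6 minus oxidation state +2 gives a d⁴ configuration for Cr²⁺.
Configuration: t₂g³ eg¹, giving 4 unpaired electrons.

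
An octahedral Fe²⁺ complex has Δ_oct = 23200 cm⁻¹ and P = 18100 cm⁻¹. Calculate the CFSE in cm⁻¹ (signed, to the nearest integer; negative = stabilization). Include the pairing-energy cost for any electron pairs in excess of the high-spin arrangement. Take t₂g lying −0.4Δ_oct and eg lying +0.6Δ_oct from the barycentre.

-19480

Group 8 minus oxidation state +2 gives a d⁶ configuration for Fe²⁺.
With Δ_oct > P the complex is low-spin.
That gives t₂g⁶ eg⁰.
Orbital CFSE = -2.4Δ_oct = -2.4 × 23200 = -55680 cm⁻¹.
Excess pairs vs high-spin: 3 − 1 = 2; pairing cost = +36200 cm⁻¹.
Net CFSE = -55680 + 36200 = -19480 cm⁻¹.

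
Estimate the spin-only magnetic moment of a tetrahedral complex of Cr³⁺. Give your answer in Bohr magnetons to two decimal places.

Cr³⁺: group 6, so d-count = 6 − 3 = 3.
With tetrahedral geometry the complex is necessarily high-spin.
Configuration: e² t₂¹ → 3 unpaired electrons.
μ(spin-only) = √[3(3+2)] = √15 ≈ 3.87 Bohr magnetons.

3.87 Bohr magnetons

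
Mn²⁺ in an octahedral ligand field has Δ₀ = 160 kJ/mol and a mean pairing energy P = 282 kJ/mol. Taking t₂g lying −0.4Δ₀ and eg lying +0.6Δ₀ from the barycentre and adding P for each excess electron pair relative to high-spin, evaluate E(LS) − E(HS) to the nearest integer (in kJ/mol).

244

Mn sits in group 7; removing 2 electrons leaves Mn²⁺ with 7 − 2 = 5 d electrons.
High-spin d⁵ fills as t₂g³ eg² with CFSE 3(−0.4) + 2(+0.6) = 0.0Δ₀ = 0 kJ/mol.
Low-spin: t₂g⁵ eg⁰, orbital CFSE = -2.0Δ₀ = -320 kJ/mol; plus 2 excess pairs × P = +564 kJ/mol; total 244 kJ/mol.
The difference is 244 − (0) = 244 kJ/mol, so high-spin lies lower.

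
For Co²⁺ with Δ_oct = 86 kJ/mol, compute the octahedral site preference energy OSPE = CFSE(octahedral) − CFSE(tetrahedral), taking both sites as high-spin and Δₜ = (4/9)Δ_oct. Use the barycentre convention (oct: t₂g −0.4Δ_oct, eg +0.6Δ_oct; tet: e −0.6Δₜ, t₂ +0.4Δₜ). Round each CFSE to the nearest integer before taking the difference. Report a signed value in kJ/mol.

Group 9 minus oxidation state +2 gives a d⁷ configuration for Co²⁺.
Octahedral (high-spin): t₂g⁵ eg², CFSE = 5(−0.4) + 2(+0.6) = -0.8Δ_oct = -0.8 × 86 = -69 kJ/mol.
Tetrahedral e⁴ t₂³ gives -1.2Δₜ = -1.2 × (4/9) × 86 = -46 kJ/mol.
OSPE = -69 − (-46) = -23 kJ/mol.

-23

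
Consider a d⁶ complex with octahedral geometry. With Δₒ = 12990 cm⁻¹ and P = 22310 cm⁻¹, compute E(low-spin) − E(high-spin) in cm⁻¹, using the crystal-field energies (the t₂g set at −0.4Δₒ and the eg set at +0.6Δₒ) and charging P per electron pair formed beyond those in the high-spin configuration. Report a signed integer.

High-spin d⁶ fills as t₂g⁴ eg² with CFSE 4(−0.4) + 2(+0.6) = -0.4Δₒ = -5196 cm⁻¹.
Low-spin: t₂g⁶ eg⁰, orbital CFSE = -2.4Δₒ = -31176 cm⁻¹; plus 2 excess pairs × P = +44620 cm⁻¹; total 13444 cm⁻¹.
The difference is 13444 − (-5196) = 18640 cm⁻¹, so high-spin lies lower.

18640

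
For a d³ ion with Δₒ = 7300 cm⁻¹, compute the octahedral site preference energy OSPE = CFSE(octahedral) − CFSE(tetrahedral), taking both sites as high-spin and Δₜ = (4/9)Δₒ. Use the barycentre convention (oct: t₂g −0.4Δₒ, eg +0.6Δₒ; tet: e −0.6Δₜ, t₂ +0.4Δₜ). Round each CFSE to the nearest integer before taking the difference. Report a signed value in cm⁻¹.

Octahedral (high-spin): t₂g³ eg⁰, CFSE = 3(−0.4) + 0(+0.6) = -1.2Δₒ = -1.2 × 7300 = -8760 cm⁻¹.
Tetrahedral e² t₂¹ gives -0.8Δₜ = -0.8 × (4/9) × 7300 = -2596 cm⁻¹.
OSPE = CFSE(oct) − CFSE(tet) = -8760 − (-2596) = -6164 cm⁻¹.

-6164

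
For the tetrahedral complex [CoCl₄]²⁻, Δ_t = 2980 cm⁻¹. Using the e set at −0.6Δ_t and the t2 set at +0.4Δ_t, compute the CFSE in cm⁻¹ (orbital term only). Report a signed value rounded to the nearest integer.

-3576

Each Cl⁻ contributes -1; 4 × (-1) = -4. With overall charge -2, Co is in the +2 oxidation state.
Co²⁺: group 9, so d-count = 9 − 2 = 7.
With tetrahedral geometry the complex is necessarily high-spin.
Configuration: e^4 t2^3.
Orbital CFSE = 4(-0.6) + 3(0.4) = -1.2Δ_t = -1.2 × 2980 = -3576 cm⁻¹.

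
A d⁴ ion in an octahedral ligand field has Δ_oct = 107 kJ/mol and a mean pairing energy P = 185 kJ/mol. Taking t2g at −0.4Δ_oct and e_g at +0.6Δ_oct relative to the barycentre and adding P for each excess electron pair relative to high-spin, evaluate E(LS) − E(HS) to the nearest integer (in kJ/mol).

High-spin d⁴ fills as t2g^3 e_g^1 with CFSE 3(−0.4) + 1(+0.6) = -0.6Δ_oct = -64 kJ/mol.
Low-spin: t2g^4 e_g^0, orbital CFSE = -1.6Δ_oct = -171 kJ/mol; plus 1 excess pair × P = +185 kJ/mol; total 14 kJ/mol.
Thus E(LS) − E(HS) = 78 kJ/mol.

78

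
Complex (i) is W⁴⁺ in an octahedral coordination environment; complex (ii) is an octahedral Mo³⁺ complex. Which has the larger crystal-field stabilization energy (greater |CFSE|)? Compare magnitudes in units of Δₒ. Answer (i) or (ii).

(i): Group 6 minus oxidation state +4 gives a d² configuration for W⁴⁺; For octahedral d² the high- and low-spin configurations coincide; t2g^2 e_g^0, CFSE = -0.8Δₒ.
(ii): Group 6 minus oxidation state +3 gives a d³ configuration for Mo³⁺; t₂g³ eg⁰, CFSE = -1.2Δₒ.
So (ii) has the larger |CFSE|.

(ii)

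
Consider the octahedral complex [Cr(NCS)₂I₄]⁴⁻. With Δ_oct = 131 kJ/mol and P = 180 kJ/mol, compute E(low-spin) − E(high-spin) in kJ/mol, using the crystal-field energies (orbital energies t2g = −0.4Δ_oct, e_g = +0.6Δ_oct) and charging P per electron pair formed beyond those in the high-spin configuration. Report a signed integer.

49

Ligand charges: 2×(-1) from NCS⁻ and 4×(-1) from I⁻ sum to -6; with overall charge -4, Cr is +2.
Group 6 minus oxidation state +2 gives a d⁴ configuration for Cr²⁺.
In the high-spin limit (t2g^3 e_g^1) the orbital term is -0.6Δ_oct = -79 kJ/mol, with no excess pairing.
Low-spin t2g^4 e_g^0 gives -1.6Δ_oct = -210 kJ/mol, but forming 1 extra pair costs 1P = 180 kJ/mol, so E(LS) = -210 + 180 = -30 kJ/mol.
The difference is -30 − (-79) = 49 kJ/mol, so high-spin lies lower.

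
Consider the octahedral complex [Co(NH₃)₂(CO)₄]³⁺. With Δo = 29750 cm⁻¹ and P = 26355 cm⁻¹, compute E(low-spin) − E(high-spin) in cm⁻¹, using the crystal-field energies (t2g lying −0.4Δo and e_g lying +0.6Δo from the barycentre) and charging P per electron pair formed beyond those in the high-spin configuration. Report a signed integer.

Ligand charges: 2×(+0) from NH₃ and 4×(+0) from CO sum to +0; with overall charge +3, Co is +3.
Group 9 minus oxidation state +3 gives a d⁶ configuration for Co³⁺.
In the high-spin limit (t2g^4 e_g^2) the orbital term is -0.4Δo = -11900 cm⁻¹, with no excess pairing.
Low-spin t2g^6 e_g^0 gives -2.4Δo = -71400 cm⁻¹, but forming 2 extra pairs costs 2P = 52710 cm⁻¹, so E(LS) = -71400 + 52710 = -18690 cm⁻¹.
Thus E(LS) − E(HS) = -6790 cm⁻¹.

-6790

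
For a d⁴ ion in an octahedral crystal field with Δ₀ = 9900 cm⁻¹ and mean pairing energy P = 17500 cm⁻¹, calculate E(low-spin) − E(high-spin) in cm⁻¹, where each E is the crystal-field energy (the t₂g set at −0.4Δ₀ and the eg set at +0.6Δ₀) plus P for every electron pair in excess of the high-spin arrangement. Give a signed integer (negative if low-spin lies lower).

7600

High-spin d⁴ fills as t₂g³ eg¹ with CFSE 3(−0.4) + 1(+0.6) = -0.6Δ₀ = -5940 cm⁻¹.
Low-spin: t₂g⁴ eg⁰, orbital CFSE = -1.6Δ₀ = -15840 cm⁻¹; plus 1 excess pair × P = +17500 cm⁻¹; total 1660 cm⁻¹.
Thus E(LS) − E(HS) = 7600 cm⁻¹.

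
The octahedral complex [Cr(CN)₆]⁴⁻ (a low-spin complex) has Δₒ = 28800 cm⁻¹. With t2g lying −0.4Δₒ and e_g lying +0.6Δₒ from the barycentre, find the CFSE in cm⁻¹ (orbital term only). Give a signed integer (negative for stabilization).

Each CN⁻ contributes -1; 6 × (-1) = -6. With overall charge -4, Cr is in the +2 oxidation state.
Group 6 minus oxidation state +2 gives a d⁴ configuration for Cr²⁺.
The d⁴ electrons fill as t2g^4 e_g^0.
The orbital stabilization is -1.6Δₒ = -1.6 × 28800 = -46080 cm⁻¹.

-46080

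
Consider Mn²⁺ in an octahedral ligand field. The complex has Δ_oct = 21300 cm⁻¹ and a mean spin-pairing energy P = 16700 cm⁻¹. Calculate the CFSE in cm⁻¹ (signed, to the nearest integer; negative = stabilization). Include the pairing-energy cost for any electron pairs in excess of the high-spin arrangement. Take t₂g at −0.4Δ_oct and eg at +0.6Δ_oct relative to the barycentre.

-9200

Mn is in group 7, so Mn²⁺ is d⁵ (7 − 2 = 5).
Since Δ_oct = 21300 cm⁻¹ > P = 16700 cm⁻¹, the complex adopts the low-spin configuration.
Filling d⁵ accordingly: t₂g⁵ eg⁰.
Orbital CFSE = -2.0Δ_oct = -2.0 × 21300 = -42600 cm⁻¹.
Excess pairs vs high-spin: 2 − 0 = 2; pairing cost = +33400 cm⁻¹.
Net CFSE = -42600 + 33400 = -9200 cm⁻¹.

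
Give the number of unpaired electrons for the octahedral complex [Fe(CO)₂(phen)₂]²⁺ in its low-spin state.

Ligand charges: 2×(+0) from CO and 2×(+0) from phen sum to +0; with overall charge +2, Fe is +2.
Fe sits in group 8; removing 2 electrons leaves Fe²⁺ with 8 − 2 = 6 d electrons.
Configuration: t₂g⁶ eg⁰, giving 0 unpaired electrons.

0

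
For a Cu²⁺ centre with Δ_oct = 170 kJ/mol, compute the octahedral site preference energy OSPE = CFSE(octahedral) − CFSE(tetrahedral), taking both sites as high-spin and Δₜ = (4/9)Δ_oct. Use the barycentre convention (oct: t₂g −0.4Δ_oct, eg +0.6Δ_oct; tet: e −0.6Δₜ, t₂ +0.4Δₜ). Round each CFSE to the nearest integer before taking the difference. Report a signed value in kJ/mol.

-72

Cu sits in group 11; removing 2 electrons leaves Cu²⁺ with 11 − 2 = 9 d electrons.
Octahedral high-spin t₂g⁶ eg³: CFSE = -0.6 × 170 = -102 kJ/mol.
Tetrahedral e⁴ t₂⁵ gives -0.4Δₜ = -0.4 × (4/9) × 170 = -30 kJ/mol.
Subtracting, OSPE = -102 − (-30) = -72 kJ/mol.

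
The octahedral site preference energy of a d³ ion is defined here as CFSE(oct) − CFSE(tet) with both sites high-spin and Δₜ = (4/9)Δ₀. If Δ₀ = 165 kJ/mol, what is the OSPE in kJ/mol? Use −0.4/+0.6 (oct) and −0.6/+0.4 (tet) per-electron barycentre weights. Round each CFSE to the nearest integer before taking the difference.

-139

Octahedral high-spin t₂g³ eg⁰: CFSE = -1.2 × 165 = -198 kJ/mol.
Tetrahedral e² t₂¹ gives -0.8Δₜ = -0.8 × (4/9) × 165 = -59 kJ/mol.
Subtracting, OSPE = -198 − (-59) = -139 kJ/mol.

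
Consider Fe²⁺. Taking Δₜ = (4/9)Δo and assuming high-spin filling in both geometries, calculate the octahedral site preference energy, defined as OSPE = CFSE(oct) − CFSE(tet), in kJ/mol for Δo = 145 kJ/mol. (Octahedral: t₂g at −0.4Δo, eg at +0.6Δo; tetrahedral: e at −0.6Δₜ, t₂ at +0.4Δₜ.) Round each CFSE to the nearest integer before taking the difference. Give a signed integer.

-19

Fe is in group 8, so Fe²⁺ is d⁶ (8 − 2 = 6).
In an octahedral site d⁶ (HS) is t₂g⁴ eg², giving CFSE(oct) = -0.4Δo = -58 kJ/mol.
In a tetrahedral site the filling is e³ t₂³: CFSE(tet) = -0.6Δₜ = -0.6 × (4/9)(145) = -39 kJ/mol.
Subtracting, OSPE = -58 − (-39) = -19 kJ/mol.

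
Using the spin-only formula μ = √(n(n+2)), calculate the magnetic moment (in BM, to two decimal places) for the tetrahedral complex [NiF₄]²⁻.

2.83 BM

Each F⁻ contributes -1; 4 × (-1) = -4. With overall charge -2, Ni is in the +2 oxidation state.
Ni is in group 10, so Ni²⁺ is d⁸ (10 − 2 = 8).
With tetrahedral geometry the complex is necessarily high-spin.
Configuration: e^4 t2^4 → 2 unpaired electrons.
μ(spin-only) = √[2(2+2)] = √8 ≈ 2.83 BM.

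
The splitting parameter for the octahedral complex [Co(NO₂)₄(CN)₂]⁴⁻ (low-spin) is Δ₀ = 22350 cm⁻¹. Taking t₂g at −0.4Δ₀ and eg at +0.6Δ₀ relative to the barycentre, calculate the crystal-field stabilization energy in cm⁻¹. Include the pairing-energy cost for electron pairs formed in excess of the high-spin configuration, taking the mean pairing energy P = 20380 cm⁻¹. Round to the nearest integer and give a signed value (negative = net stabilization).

Ligand charges: 4×(-1) from NO₂⁻ and 2×(-1) from CN⁻ sum to -6; with overall charge -4, Co is +2.
Group 9 minus oxidation state +2 gives a d⁷ configuration for Co²⁺.
Configuration: t₂g⁶ eg¹.
Orbital CFSE = 6(-0.4) + 1(0.6) = -1.8Δ₀ = -1.8 × 22350 = -40230 cm⁻¹.
Pairing penalty: 3 pairs vs 2 in the high-spin reference → 1 extra × P = 20380 cm⁻¹.
Combining: -40230 + 20380 = -19850 cm⁻¹.

-19850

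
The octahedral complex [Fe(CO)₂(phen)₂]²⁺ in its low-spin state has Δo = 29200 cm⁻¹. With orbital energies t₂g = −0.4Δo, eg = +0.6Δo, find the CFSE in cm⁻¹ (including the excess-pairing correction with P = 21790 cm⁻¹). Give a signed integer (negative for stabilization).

-26500

Ligand charges: 2×(+0) from CO and 2×(+0) from phen sum to +0; with overall charge +2, Fe is +2.
Group 8 minus oxidation state +2 gives a d⁶ configuration for Fe²⁺.
The d⁶ electrons fill as t₂g⁶ eg⁰.
Orbital CFSE = 6(-0.4) + 0(0.6) = -2.4Δo = -2.4 × 29200 = -70080 cm⁻¹.
Relative to high-spin t₂g⁴ eg² (1 paired), the low-spin configuration has 2 additional pairs, contributing +2 × 21790 = +43580 cm⁻¹.
Combining: -70080 + 43580 = -26500 cm⁻¹.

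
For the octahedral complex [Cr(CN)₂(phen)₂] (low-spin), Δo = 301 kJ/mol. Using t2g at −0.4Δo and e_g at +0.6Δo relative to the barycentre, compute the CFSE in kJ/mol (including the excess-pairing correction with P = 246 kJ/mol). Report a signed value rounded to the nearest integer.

Ligand charges: 2×(-1) from CN⁻ and 2×(+0) from phen sum to -2; with overall charge +0, Cr is +2.
Group 6 minus oxidation state +2 gives a d⁴ configuration for Cr²⁺.
The d⁴ electrons fill as t2g^4 e_g^0.
Orbital CFSE = 4(-0.4) + 0(0.6) = -1.6Δo = -1.6 × 301 = -482 kJ/mol.
Relative to high-spin t2g^3 e_g^1 (0 paired), the low-spin configuration has 1 additional pair, contributing +1 × 246 = +246 kJ/mol.
Net CFSE = -482 + 246 = -236 kJ/mol.

-236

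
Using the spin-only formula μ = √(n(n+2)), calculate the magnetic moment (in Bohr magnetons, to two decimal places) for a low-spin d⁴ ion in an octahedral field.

Configuration: t2g^4 e_g^0 → 2 unpaired electrons.
μ(spin-only) = √[2(2+2)] = √8 ≈ 2.83 Bohr magnetons.

2.83 Bohr magnetons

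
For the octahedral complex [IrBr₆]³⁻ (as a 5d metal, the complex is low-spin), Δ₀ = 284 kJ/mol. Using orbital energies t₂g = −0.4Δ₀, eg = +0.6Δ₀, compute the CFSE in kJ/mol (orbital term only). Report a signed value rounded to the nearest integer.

Each Br⁻ contributes -1; 6 × (-1) = -6. With overall charge -3, Ir is in the +3 oxidation state.
Group 9 minus oxidation state +3 gives a d⁶ configuration for Ir³⁺.
Electron filling gives t₂g⁶ eg⁰.
Orbital CFSE = 6(-0.4) + 0(0.6) = -2.4Δ₀ = -2.4 × 284 = -682 kJ/mol.

-682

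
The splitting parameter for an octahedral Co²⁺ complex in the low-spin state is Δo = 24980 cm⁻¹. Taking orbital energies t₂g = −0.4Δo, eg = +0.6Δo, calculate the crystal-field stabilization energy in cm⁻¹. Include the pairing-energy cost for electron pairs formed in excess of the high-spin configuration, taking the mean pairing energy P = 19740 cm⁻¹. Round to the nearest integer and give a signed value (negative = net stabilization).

Group 9 minus oxidation state +2 gives a d⁷ configuration for Co²⁺.
The d⁷ electrons fill as t₂g⁶ eg¹.
Orbital CFSE = 6(-0.4) + 1(0.6) = -1.8Δo = -1.8 × 24980 = -44964 cm⁻¹.
Pairing penalty: 3 pairs vs 2 in the high-spin reference → 1 extra × P = 19740 cm⁻¹.
Overall CFSE = -44964 + 19740 = -25224 cm⁻¹.

-25224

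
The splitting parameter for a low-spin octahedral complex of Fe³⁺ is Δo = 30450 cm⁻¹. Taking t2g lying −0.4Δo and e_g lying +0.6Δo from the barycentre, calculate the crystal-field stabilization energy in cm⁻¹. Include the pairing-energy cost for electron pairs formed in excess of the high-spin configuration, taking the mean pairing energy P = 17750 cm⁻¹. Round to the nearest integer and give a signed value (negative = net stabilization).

Fe³⁺: group 8, so d-count = 8 − 3 = 5.
The d⁵ electrons fill as t2g^5 e_g^0.
The orbital stabilization is -2.0Δo = -2.0 × 30450 = -60900 cm⁻¹.
Pairing penalty: 2 pairs vs 0 in the high-spin reference → 2 extra × P = 35500 cm⁻¹.
Combining: -60900 + 35500 = -25400 cm⁻¹.

-25400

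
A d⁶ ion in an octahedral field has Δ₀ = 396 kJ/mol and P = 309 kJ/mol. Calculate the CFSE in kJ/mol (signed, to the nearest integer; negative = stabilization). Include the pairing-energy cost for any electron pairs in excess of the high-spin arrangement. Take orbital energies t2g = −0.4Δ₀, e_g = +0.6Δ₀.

-332

Since Δ₀ = 396 kJ/mol > P = 309 kJ/mol, the complex adopts the low-spin configuration.
That gives t2g^6 e_g^0.
Orbital CFSE = -2.4Δ₀ = -2.4 × 396 = -950 kJ/mol.
Excess pairs vs high-spin: 3 − 1 = 2; pairing cost = +618 kJ/mol.
Net CFSE = -950 + 618 = -332 kJ/mol.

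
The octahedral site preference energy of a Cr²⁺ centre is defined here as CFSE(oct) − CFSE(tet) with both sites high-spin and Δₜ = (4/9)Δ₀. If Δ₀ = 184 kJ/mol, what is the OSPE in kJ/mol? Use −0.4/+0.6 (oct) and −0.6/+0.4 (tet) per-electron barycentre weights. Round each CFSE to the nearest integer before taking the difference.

-77

Cr²⁺: group 6, so d-count = 6 − 2 = 4.
Octahedral (high-spin): t₂g³ eg¹, CFSE = 3(−0.4) + 1(+0.6) = -0.6Δ₀ = -0.6 × 184 = -110 kJ/mol.
Tetrahedral: e² t₂², CFSE = 2(−0.6) + 2(+0.4) = -0.4Δₜ = -0.4 × (4/9) × 184 = -33 kJ/mol.
OSPE = -110 − (-33) = -77 kJ/mol.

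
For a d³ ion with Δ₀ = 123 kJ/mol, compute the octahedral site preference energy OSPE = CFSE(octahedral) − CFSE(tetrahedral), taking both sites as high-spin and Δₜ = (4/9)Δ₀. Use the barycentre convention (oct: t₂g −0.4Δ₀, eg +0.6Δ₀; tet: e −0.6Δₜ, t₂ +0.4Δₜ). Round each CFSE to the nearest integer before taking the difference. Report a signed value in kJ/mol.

-104

In an octahedral site d³ (HS) is t₂g³ eg⁰, giving CFSE(oct) = -1.2Δ₀ = -148 kJ/mol.
Tetrahedral: e² t₂¹, CFSE = 2(−0.6) + 1(+0.4) = -0.8Δₜ = -0.8 × (4/9) × 123 = -44 kJ/mol.
Subtracting, OSPE = -148 − (-44) = -104 kJ/mol.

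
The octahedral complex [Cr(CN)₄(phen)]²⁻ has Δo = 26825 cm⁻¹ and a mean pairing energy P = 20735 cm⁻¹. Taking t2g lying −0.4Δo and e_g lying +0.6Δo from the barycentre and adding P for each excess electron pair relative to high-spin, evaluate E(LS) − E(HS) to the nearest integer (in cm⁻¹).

Ligand charges: 4×(-1) from CN⁻ and 1×(+0) from phen sum to -4; with overall charge -2, Cr is +2.
Cr sits in group 6; removing 2 electrons leaves Cr²⁺ with 6 − 2 = 4 d electrons.
High-spin d⁴ fills as t2g^3 e_g^1 with CFSE 3(−0.4) + 1(+0.6) = -0.6Δo = -16095 cm⁻¹.
For low-spin the configuration is t2g^4 e_g^0: orbital energy -1.6 × 26825 = -42920 cm⁻¹, and 1 additional pair relative to high-spin adds 20735 cm⁻¹, giving -22185 cm⁻¹.
The difference is -22185 − (-16095) = -6090 cm⁻¹, so low-spin lies lower.

-6090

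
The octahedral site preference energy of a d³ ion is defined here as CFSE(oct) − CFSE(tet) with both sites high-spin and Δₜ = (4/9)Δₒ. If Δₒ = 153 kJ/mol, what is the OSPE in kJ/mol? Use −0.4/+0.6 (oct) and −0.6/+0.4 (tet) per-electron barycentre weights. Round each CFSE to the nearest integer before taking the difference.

In an octahedral site d³ (HS) is t₂g³ eg⁰, giving CFSE(oct) = -1.2Δₒ = -184 kJ/mol.
Tetrahedral: e² t₂¹, CFSE = 2(−0.6) + 1(+0.4) = -0.8Δₜ = -0.8 × (4/9) × 153 = -54 kJ/mol.
OSPE = -184 − (-54) = -130 kJ/mol.

-130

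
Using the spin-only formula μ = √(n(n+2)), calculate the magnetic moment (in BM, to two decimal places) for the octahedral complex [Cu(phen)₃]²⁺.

phen is neutral, so the +2 overall charge sits on Cu: oxidation state +2.
Group 11 minus oxidation state +2 gives a d⁹ configuration for Cu²⁺.
Configuration: t₂g⁶ eg³ → 1 unpaired electron.
μ(spin-only) = √[1(1+2)] = √3 ≈ 1.73 BM.

1.73 BM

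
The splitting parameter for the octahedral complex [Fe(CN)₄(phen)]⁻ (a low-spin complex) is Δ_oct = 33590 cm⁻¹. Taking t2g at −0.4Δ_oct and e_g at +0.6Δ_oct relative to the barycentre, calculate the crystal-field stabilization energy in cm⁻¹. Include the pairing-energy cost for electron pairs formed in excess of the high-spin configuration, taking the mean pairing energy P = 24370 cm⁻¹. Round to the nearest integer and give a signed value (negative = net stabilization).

Ligand charges: 4×(-1) from CN⁻ and 1×(+0) from phen sum to -4; with overall charge -1, Fe is +3.
Fe is in group 8, so Fe³⁺ is d⁵ (8 − 3 = 5).
The d⁵ electrons fill as t2g^5 e_g^0.
The orbital stabilization is -2.0Δ_oct = -2.0 × 33590 = -67180 cm⁻¹.
Relative to high-spin t2g^3 e_g^2 (0 paired), the low-spin configuration has 2 additional pairs, contributing +2 × 24370 = +48740 cm⁻¹.
Combining: -67180 + 48740 = -18440 cm⁻¹.

-18440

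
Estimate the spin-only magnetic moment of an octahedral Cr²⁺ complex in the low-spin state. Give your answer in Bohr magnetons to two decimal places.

Cr²⁺: group 6, so d-count = 6 − 2 = 4.
Configuration: t2g^4 e_g^0 → 2 unpaired electrons.
μ(spin-only) = √[2(2+2)] = √8 ≈ 2.83 Bohr magnetons.

2.83 Bohr magnetons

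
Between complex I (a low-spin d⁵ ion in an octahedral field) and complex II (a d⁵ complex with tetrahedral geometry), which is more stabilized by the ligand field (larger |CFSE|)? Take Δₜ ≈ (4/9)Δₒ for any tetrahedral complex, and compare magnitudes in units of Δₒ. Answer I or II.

I

I: t2g^5 e_g^0, CFSE = -2.0Δₒ.
II: Tetrahedral fields are weak (Δₜ ≈ 4/9 Δₒ), so electrons fill high-spin; e² t₂³, CFSE = 0.0Δₜ ≈ 0.00Δₒ.
So I has the larger |CFSE|.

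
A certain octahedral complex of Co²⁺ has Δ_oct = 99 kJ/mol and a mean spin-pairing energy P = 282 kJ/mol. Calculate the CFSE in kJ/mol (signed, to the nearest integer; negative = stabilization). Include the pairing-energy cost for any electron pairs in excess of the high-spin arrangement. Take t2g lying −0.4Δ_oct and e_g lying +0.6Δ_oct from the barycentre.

Group 9 minus oxidation state +2 gives a d⁷ configuration for Co²⁺.
Here Δ_oct < P (99 < 282), so the high-spin state is favoured.
Filling d⁷ accordingly: t2g^5 e_g^2.
Orbital CFSE = -0.8Δ_oct = -0.8 × 99 = -79 kJ/mol.
High-spin has no excess pairs, so no pairing correction applies.

-79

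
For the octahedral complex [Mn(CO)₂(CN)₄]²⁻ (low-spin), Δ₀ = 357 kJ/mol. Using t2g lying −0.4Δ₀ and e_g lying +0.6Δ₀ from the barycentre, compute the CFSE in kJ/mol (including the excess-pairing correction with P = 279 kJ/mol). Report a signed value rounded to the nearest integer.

Ligand charges: 2×(+0) from CO and 4×(-1) from CN⁻ sum to -4; with overall charge -2, Mn is +2.
Mn²⁺: group 7, so d-count = 7 − 2 = 5.
The d⁵ electrons fill as t2g^5 e_g^0.
Orbital CFSE = 5(-0.4) + 0(0.6) = -2.0Δ₀ = -2.0 × 357 = -714 kJ/mol.
Pairing penalty: 2 pairs vs 0 in the high-spin reference → 2 extra × P = 558 kJ/mol.
Overall CFSE = -714 + 558 = -156 kJ/mol.

-156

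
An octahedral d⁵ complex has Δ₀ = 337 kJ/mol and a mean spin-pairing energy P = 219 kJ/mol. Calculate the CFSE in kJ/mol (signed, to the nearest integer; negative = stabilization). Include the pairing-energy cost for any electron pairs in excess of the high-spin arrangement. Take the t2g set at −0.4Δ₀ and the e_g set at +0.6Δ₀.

With Δ₀ > P the complex is low-spin.
That gives t2g^5 e_g^0.
Orbital CFSE = -2.0Δ₀ = -2.0 × 337 = -674 kJ/mol.
Excess pairs vs high-spin: 2 − 0 = 2; pairing cost = +438 kJ/mol.
Net CFSE = -674 + 438 = -236 kJ/mol.

-236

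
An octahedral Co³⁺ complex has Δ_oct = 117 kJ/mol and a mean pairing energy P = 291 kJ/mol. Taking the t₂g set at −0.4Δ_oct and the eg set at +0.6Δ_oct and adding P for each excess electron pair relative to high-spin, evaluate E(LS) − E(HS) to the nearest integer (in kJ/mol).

Group 9 minus oxidation state +3 gives a d⁶ configuration for Co³⁺.
High-spin: t₂g⁴ eg², CFSE = -0.4Δ_oct = -47 kJ/mol.
Low-spin t₂g⁶ eg⁰ gives -2.4Δ_oct = -281 kJ/mol, but forming 2 extra pairs costs 2P = 582 kJ/mol, so E(LS) = -281 + 582 = 301 kJ/mol.
Thus E(LS) − E(HS) = 348 kJ/mol.

348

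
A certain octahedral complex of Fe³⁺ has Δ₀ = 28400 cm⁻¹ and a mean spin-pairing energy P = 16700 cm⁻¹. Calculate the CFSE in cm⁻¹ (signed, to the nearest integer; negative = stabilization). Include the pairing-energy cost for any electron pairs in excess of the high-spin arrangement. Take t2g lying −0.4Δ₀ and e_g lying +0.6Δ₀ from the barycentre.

Fe³⁺: group 8, so d-count = 8 − 3 = 5.
With Δ₀ > P the complex is low-spin.
Configuration: t2g^5 e_g^0.
Orbital CFSE = -2.0Δ₀ = -2.0 × 28400 = -56800 cm⁻¹.
Excess pairs vs high-spin: 2 − 0 = 2; pairing cost = +33400 cm⁻¹.
Net CFSE = -56800 + 33400 = -23400 cm⁻¹.

-23400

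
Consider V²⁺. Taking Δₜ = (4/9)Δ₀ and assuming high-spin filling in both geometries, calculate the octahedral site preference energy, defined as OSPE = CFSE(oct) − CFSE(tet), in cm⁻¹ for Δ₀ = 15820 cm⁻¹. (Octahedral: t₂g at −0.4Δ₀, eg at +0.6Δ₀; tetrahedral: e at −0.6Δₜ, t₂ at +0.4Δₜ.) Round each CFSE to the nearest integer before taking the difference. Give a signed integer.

V²⁺: group 5, so d-count = 5 − 2 = 3.
In an octahedral site d³ (HS) is t2g^3 e_g^0, giving CFSE(oct) = -1.2Δ₀ = -18984 cm⁻¹.
In a tetrahedral site the filling is e^2 t2^1: CFSE(tet) = -0.8Δₜ = -0.8 × (4/9)(15820) = -5625 cm⁻¹.
OSPE = CFSE(oct) − CFSE(tet) = -18984 − (-5625) = -13359 cm⁻¹.

-13359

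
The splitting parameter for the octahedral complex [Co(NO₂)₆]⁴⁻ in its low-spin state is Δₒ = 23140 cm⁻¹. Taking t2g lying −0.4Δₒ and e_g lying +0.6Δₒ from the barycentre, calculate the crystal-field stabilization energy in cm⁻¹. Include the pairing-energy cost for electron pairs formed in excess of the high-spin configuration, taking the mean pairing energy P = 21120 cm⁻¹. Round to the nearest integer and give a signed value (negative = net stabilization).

-20532

Each NO₂⁻ contributes -1; 6 × (-1) = -6. With overall charge -4, Co is in the +2 oxidation state.
Co²⁺: group 9, so d-count = 9 − 2 = 7.
Configuration: t2g^6 e_g^1.
Orbital CFSE = 6(-0.4) + 1(0.6) = -1.8Δₒ = -1.8 × 23140 = -41652 cm⁻¹.
Relative to high-spin t2g^5 e_g^2 (2 paired), the low-spin configuration has 1 additional pair, contributing +1 × 21120 = +21120 cm⁻¹.
Net CFSE = -41652 + 21120 = -20532 cm⁻¹.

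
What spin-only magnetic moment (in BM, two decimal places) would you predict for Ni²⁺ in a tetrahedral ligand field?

2.83 BM

Ni is in group 10, so Ni²⁺ is d⁸ (10 − 2 = 8).
Tetrahedral fields are weak (Δₜ ≈ 4/9 Δₒ), so electrons fill high-spin.
Configuration: e⁴ t₂⁴ → 2 unpaired electrons.
μ(spin-only) = √[2(2+2)] = √8 ≈ 2.83 BM.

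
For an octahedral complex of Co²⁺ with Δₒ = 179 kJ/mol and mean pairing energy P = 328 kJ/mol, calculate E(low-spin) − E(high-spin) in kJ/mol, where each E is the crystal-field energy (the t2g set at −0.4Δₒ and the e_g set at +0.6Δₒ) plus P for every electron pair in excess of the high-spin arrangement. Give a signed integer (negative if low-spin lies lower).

149

Co sits in group 9; removing 2 electrons leaves Co²⁺ with 9 − 2 = 7 d electrons.
In the high-spin limit (t2g^5 e_g^2) the orbital term is -0.8Δₒ = -143 kJ/mol, with no excess pairing.
Low-spin t2g^6 e_g^1 gives -1.8Δₒ = -322 kJ/mol, but forming 1 extra pair costs 1P = 328 kJ/mol, so E(LS) = -322 + 328 = 6 kJ/mol.
E(LS) − E(HS) = 6 − (-143) = 149 kJ/mol.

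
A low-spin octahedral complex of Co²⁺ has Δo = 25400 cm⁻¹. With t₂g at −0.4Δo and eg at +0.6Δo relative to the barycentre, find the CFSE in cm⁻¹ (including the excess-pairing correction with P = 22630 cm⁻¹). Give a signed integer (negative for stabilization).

Group 9 minus oxidation state +2 gives a d⁷ configuration for Co²⁺.
Electron filling gives t₂g⁶ eg¹.
CFSE(orbital) = 6×(-0.4Δo) + 1×(0.6Δo) = -1.8Δo; with Δo = 25400 cm⁻¹ that is -45720 cm⁻¹.
High-spin d⁷ would be t₂g⁵ eg² with 2 pairs; low-spin has 3, so 1 excess pair costs +1P = +22630 cm⁻¹.
Overall CFSE = -45720 + 22630 = -23090 cm⁻¹.

-23090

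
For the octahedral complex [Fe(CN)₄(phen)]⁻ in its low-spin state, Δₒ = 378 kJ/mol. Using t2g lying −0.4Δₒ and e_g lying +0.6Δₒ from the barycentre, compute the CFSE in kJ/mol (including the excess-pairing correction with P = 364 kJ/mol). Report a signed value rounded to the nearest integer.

-28

Ligand charges: 4×(-1) from CN⁻ and 1×(+0) from phen sum to -4; with overall charge -1, Fe is +3.
Fe sits in group 8; removing 3 electrons leaves Fe³⁺ with 8 − 3 = 5 d electrons.
Electron filling gives t2g^5 e_g^0.
The orbital stabilization is -2.0Δₒ = -2.0 × 378 = -756 kJ/mol.
Pairing penalty: 2 pairs vs 0 in the high-spin reference → 2 extra × P = 728 kJ/mol.
Net CFSE = -756 + 728 = -28 kJ/mol.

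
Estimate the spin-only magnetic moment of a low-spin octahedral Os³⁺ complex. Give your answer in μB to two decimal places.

1.73 μB

Os is in group 8, so Os³⁺ is d⁵ (8 − 3 = 5).
Configuration: t₂g⁵ eg⁰ → 1 unpaired electron.
μ(spin-only) = √[1(1+2)] = √3 ≈ 1.73 μB.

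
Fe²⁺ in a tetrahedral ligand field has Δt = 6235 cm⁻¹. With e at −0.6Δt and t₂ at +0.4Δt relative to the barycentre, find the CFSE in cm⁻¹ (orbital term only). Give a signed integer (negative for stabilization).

Fe sits in group 8; removing 2 electrons leaves Fe²⁺ with 8 − 2 = 6 d electrons.
Tetrahedral splitting is small, so the complex is high-spin.
Configuration: e³ t₂³.
CFSE(orbital) = 3×(-0.6Δt) + 3×(0.4Δt) = -0.6Δt; with Δt = 6235 cm⁻¹ that is -3741 cm⁻¹.

-3741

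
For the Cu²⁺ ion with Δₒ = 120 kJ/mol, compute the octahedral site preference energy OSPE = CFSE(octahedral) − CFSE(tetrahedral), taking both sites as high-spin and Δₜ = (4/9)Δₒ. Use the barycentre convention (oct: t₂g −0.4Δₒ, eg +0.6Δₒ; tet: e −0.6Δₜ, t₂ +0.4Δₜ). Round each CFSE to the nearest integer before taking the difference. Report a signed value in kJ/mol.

Cu²⁺: group 11, so d-count = 11 − 2 = 9.
In an octahedral site d⁹ (HS) is t2g^6 e_g^3, giving CFSE(oct) = -0.6Δₒ = -72 kJ/mol.
In a tetrahedral site the filling is e^4 t2^5: CFSE(tet) = -0.4Δₜ = -0.4 × (4/9)(120) = -21 kJ/mol.
OSPE = -72 − (-21) = -51 kJ/mol.

-51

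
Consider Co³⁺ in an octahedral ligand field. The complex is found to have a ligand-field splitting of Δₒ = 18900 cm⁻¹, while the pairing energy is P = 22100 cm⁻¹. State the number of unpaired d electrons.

Co³⁺: group 9, so d-count = 9 − 3 = 6.
Δₒ < P, so pairing is avoided: the ground state is high-spin.
That gives t₂g⁴ eg².
Unpaired electrons: 4.

4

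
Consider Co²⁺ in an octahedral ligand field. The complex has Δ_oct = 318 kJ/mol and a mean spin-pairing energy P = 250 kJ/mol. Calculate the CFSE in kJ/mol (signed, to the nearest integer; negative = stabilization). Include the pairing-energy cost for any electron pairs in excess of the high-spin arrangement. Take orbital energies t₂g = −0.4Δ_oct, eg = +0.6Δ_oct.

-322

Co²⁺: group 9, so d-count = 9 − 2 = 7.
With Δ_oct > P the complex is low-spin.
That gives t₂g⁶ eg¹.
Orbital CFSE = -1.8Δ_oct = -1.8 × 318 = -572 kJ/mol.
Excess pairs vs high-spin: 3 − 2 = 1; pairing cost = +250 kJ/mol.
Net CFSE = -572 + 250 = -322 kJ/mol.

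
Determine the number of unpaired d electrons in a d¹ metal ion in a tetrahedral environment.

1

Tetrahedral fields are weak (Δₜ ≈ 4/9 Δₒ), so electrons fill high-spin.
Configuration: e^1 t2^0, giving 1 unpaired electron.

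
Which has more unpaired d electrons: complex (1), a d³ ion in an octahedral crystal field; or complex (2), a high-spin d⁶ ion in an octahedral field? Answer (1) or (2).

(1): t₂g³ eg⁰ → 3 unpaired.
(2): t₂g⁴ eg² → 4 unpaired.
So (2) has more unpaired electrons.

(2)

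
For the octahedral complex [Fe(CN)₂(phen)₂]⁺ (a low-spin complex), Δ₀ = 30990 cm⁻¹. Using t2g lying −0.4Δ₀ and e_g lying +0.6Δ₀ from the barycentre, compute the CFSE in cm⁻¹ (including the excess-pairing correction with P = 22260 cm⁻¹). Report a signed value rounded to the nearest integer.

-17460

Ligand charges: 2×(-1) from CN⁻ and 2×(+0) from phen sum to -2; with overall charge +1, Fe is +3.
Fe sits in group 8; removing 3 electrons leaves Fe³⁺ with 8 − 3 = 5 d electrons.
The d⁵ electrons fill as t2g^5 e_g^0.
Orbital CFSE = 5(-0.4) + 0(0.6) = -2.0Δ₀ = -2.0 × 30990 = -61980 cm⁻¹.
Pairing penalty: 2 pairs vs 0 in the high-spin reference → 2 extra × P = 44520 cm⁻¹.
Overall CFSE = -61980 + 44520 = -17460 cm⁻¹.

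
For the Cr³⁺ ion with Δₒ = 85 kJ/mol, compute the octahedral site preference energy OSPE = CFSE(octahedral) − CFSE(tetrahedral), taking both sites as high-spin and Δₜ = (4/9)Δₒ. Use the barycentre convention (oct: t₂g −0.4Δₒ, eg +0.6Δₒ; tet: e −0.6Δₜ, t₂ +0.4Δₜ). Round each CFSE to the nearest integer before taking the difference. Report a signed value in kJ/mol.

-72

Cr is in group 6, so Cr³⁺ is d³ (6 − 3 = 3).
Octahedral (high-spin): t2g^3 e_g^0, CFSE = 3(−0.4) + 0(+0.6) = -1.2Δₒ = -1.2 × 85 = -102 kJ/mol.
Tetrahedral e^2 t2^1 gives -0.8Δₜ = -0.8 × (4/9) × 85 = -30 kJ/mol.
OSPE = CFSE(oct) − CFSE(tet) = -102 − (-30) = -72 kJ/mol.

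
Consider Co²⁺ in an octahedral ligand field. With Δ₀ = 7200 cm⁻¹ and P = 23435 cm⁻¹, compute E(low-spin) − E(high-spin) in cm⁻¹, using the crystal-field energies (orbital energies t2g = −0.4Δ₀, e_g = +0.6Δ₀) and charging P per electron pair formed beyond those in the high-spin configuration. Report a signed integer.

16235

Co is in group 9, so Co²⁺ is d⁷ (9 − 2 = 7).
High-spin: t2g^5 e_g^2, CFSE = -0.8Δ₀ = -5760 cm⁻¹.
For low-spin the configuration is t2g^6 e_g^1: orbital energy -1.8 × 7200 = -12960 cm⁻¹, and 1 additional pair relative to high-spin adds 23435 cm⁻¹, giving 10475 cm⁻¹.
E(LS) − E(HS) = 10475 − (-5760) = 16235 cm⁻¹.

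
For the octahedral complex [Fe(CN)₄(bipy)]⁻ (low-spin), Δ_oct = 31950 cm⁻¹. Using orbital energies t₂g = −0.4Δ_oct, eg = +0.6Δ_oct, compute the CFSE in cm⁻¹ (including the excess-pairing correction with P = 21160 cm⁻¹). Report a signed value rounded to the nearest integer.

Ligand charges: 4×(-1) from CN⁻ and 1×(+0) from bipy sum to -4; with overall charge -1, Fe is +3.
Fe³⁺: group 8, so d-count = 8 − 3 = 5.
Configuration: t₂g⁵ eg⁰.
Orbital CFSE = 5(-0.4) + 0(0.6) = -2.0Δ_oct = -2.0 × 31950 = -63900 cm⁻¹.
High-spin d⁵ would be t₂g³ eg² with 0 pairs; low-spin has 2, so 2 excess pairs cost +2P = +42320 cm⁻¹.
Net CFSE = -63900 + 42320 = -21580 cm⁻¹.

-21580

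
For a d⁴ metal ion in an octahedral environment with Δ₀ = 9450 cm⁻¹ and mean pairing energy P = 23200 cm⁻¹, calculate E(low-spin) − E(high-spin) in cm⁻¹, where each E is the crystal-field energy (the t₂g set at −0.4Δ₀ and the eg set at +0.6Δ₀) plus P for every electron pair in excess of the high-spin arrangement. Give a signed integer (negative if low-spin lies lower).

High-spin d⁴ fills as t₂g³ eg¹ with CFSE 3(−0.4) + 1(+0.6) = -0.6Δ₀ = -5670 cm⁻¹.
For low-spin the configuration is t₂g⁴ eg⁰: orbital energy -1.6 × 9450 = -15120 cm⁻¹, and 1 additional pair relative to high-spin adds 23200 cm⁻¹, giving 8080 cm⁻¹.
Thus E(LS) − E(HS) = 13750 cm⁻¹.

13750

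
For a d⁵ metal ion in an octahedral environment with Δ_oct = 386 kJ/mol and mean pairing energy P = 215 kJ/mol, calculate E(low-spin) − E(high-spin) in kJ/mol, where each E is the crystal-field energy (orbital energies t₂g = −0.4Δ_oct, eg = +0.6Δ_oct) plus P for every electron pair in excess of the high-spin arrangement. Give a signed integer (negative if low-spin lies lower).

High-spin d⁵ fills as t₂g³ eg² with CFSE 3(−0.4) + 2(+0.6) = 0.0Δ_oct = 0 kJ/mol.
Low-spin t₂g⁵ eg⁰ gives -2.0Δ_oct = -772 kJ/mol, but forming 2 extra pairs costs 2P = 430 kJ/mol, so E(LS) = -772 + 430 = -342 kJ/mol.
Thus E(LS) − E(HS) = -342 kJ/mol.

-342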